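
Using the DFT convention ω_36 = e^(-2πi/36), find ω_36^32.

ω_36^32 = e^(-2πi·32/36)
= cos(-2π·32/36) + i·sin(-2π·32/36)
= cos(-64π/36) + i·sin(-64π/36)

ω_36^32 = cos(-64π/36) + i·sin(-64π/36) = 0.7660+0.6428i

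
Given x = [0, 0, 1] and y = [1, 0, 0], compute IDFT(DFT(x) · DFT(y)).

(x ⊛ y)[n] = Σ(m=0 to 2) x[m] · y[(n-m) mod 3]

Computing each output sample:
(x ⊛ y)[0] = 0
(x ⊛ y)[1] = 0
(x ⊛ y)[2] = 1

x ⊛ y = [0, 0, 1]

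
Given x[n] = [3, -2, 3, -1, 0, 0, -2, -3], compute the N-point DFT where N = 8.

X[k] = Σ(n=0 to 7) x[n] · ω_8^(nk)
where ω_8 = e^(-2πi/8)

Computing each X[k]:
X[0] = -2
X[1] = 0.1716-5.0000i
X[2] = 2-2i
X[3] = 5.8284+5.0000i
X[4] = 10
X[5] = 5.8284-5.0000i
X[6] = 2+2i
X[7] = 0.1716+5.0000i

X = [-2, 0.1716-5.0000i, 2-2i, 5.8284+5.0000i, 10, 5.8284-5.0000i, 2+2i, 0.1716+5.0000i]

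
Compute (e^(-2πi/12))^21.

Since ω_12^12 = 1, powers reduce modulo 12.
21 mod 12 = 9
So ω_12^21 = ω_12^9 = e^(-2πi·9/12)

ω_12^21 = ω_12^9 = 1i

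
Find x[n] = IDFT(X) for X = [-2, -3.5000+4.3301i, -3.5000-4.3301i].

x[n] = (1/3) Σ(k=0 to 2) X[k] · e^(2πikn/3)

Computing each x[n]:
x[0] = -3
x[1] = -2
x[2] = 3

x = [-3, -2, 3]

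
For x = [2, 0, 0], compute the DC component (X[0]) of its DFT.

X[0] = Σ(n=0 to 2) x[n] · ω_3^0 = Σ x[n]
= (2) + (0) + (0)

X[0] = 2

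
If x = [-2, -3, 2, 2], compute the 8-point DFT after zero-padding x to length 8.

Original 4-point DFT: [-1, -4+5i, 1, -4-5i]
Zero-padded 8-point DFT provides frequency interpolation.

DFT_8([x, 0, ...]) = [-1, -5.5355-1.2929i, -4+5i, 1.5355+2.7071i, 1, 1.5355-2.7071i, -4-5i, -5.5355+1.2929i]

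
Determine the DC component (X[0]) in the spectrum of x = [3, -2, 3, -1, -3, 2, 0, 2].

X[0] = Σ(n=0 to 7) x[n] · ω_8^0 = Σ x[n]
= (3) + (-2) + (3) + (-1) + (-3) + (2) + (0) + (2)

X[0] = 4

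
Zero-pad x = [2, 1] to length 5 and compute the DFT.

Original 2-point DFT: [3, 1]
Zero-padded 5-point DFT provides frequency interpolation.

DFT_5([x, 0, ...]) = [3, 2.3090-0.9511i, 1.1910-0.5878i, 1.1910+0.5878i, 2.3090+0.9511i]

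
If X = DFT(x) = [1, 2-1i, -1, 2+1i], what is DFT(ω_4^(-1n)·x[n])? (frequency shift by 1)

Modulation property: DFT(ω_4^(-1n)·x[n]) = X[(k-1) mod 4], so circularly shift X by 1 positions.

X[k-1] = [2+1i, 1, 2-1i, -1]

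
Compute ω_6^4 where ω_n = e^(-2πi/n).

ω_6^4 = e^(-2πi·4/6)
= cos(-2π·4/6) + i·sin(-2π·4/6)
= cos(-8π/6) + i·sin(-8π/6)

ω_6^4 = cos(-8π/6) + i·sin(-8π/6) = -0.5000+0.8660i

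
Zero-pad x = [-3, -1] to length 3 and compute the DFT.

Original 2-point DFT: [-4, -2]
Zero-padded 3-point DFT provides frequency interpolation.

DFT_3([x, 0, ...]) = [-4, -2.5000+0.8660i, -2.5000-0.8660i]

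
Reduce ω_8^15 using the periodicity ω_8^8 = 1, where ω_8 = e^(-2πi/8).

Since ω_8^8 = 1, powers reduce modulo 8.
15 mod 8 = 7
So ω_8^15 = ω_8^7 = e^(-2πi·7/8)

ω_8^15 = ω_8^7 = 0.7071+0.7071i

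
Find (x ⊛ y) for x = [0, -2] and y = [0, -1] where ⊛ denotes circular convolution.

(x ⊛ y)[n] = Σ(m=0 to 1) x[m] · y[(n-m) mod 2]

Computing each output sample:
(x ⊛ y)[0] = 2
(x ⊛ y)[1] = 0

x ⊛ y = [2, 0]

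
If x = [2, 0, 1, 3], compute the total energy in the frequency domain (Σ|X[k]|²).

Parseval: Σ|x[n]|² = (1/N)Σ|X[k]|², so Σ|X[k]|² = N·Σ|x[n]|² = 4·14.0000

Σ|X[k]|² = N·Σ|x[n]|² = 4·14.0000 = 56.0000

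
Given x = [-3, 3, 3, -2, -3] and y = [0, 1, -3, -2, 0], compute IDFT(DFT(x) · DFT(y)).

(x ⊛ y)[n] = Σ(m=0 to 4) x[m] · y[(n-m) mod 5]

Computing each output sample:
(x ⊛ y)[0] = -3
(x ⊛ y)[1] = 10
(x ⊛ y)[2] = 18
(x ⊛ y)[3] = 0
(x ⊛ y)[4] = -17

x ⊛ y = [-3, 10, 18, 0, -17]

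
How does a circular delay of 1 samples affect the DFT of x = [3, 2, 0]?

Time shift by 1: X_shifted[k] = ω_3^(1k) · X[k]
Shifted x = [0, 3, 2]

DFT(x[n-1]) = [5, -2.5000-0.8660i, -2.5000+0.8660i]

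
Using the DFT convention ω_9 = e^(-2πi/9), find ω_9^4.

ω_9^4 = e^(-2πi·4/9)
= cos(-2π·4/9) + i·sin(-2π·4/9)
= cos(-8π/9) + i·sin(-8π/9)

ω_9^4 = cos(-8π/9) + i·sin(-8π/9) = -0.9397-0.3420i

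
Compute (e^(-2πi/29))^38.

Since ω_29^29 = 1, powers reduce modulo 29.
38 mod 29 = 9
So ω_29^38 = ω_29^9 = e^(-2πi·9/29)

ω_29^38 = ω_29^9 = -0.3701-0.9290i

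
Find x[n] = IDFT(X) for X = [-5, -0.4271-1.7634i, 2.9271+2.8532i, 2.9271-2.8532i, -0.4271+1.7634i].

x[n] = (1/5) Σ(k=0 to 4) X[k] · e^(2πikn/5)

Computing each x[n]:
x[0] = 0
x[1] = -2
x[2] = 1
x[3] = -2
x[4] = -2

x = [0, -2, 1, -2, -2]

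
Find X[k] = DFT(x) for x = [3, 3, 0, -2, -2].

X[k] = Σ(n=0 to 4) x[n] · ω_5^(nk)
where ω_5 = e^(-2πi/5)

Computing each X[k]:
X[0] = 2
X[1] = 4.9271-5.9309i
X[2] = 1.5729-1.0368i
X[3] = 1.5729+1.0368i
X[4] = 4.9271+5.9309i

X = [2, 4.9271-5.9309i, 1.5729-1.0368i, 1.5729+1.0368i, 4.9271+5.9309i]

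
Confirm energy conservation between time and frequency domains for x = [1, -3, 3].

Time domain:
Σ|x[n]|² = |1|² + |-3|² + |3|² = 19.0000

Frequency domain:
(1/3)Σ|X[k]|² = (1/3)(|1|² + |1.0000+5.1962i|² + |1.0000-5.1962i|²) = (1/3)·57.0000 = 19.0000

Both sides agree, confirming Parseval's theorem.

Σ|x[n]|² = (1/N)Σ|X[k]|² = 19.0000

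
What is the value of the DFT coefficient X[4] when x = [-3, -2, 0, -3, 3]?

X[4] = Σ(n=0 to 4) x[n] · ω_5^(4n) where ω_5 = e^(-2πi/5)
= (-3)·ω_5^0 + (-2)·ω_5^4 + (0)·ω_5^8 + (-3)·ω_5^12 + (3)·ω_5^16

X[4] = -0.2639-2.9919i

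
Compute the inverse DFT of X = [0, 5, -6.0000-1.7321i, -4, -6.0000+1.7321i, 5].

x[n] = (1/6) Σ(k=0 to 5) X[k] · e^(2πikn/6)

Computing each x[n]:
x[0] = -1
x[1] = 3
x[2] = -1
x[3] = -3
x[4] = 0
x[5] = 2

x = [-1, 3, -1, -3, 0, 2]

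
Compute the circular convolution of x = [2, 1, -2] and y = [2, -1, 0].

(x ⊛ y)[n] = Σ(m=0 to 2) x[m] · y[(n-m) mod 3]

Computing each output sample:
(x ⊛ y)[0] = 6
(x ⊛ y)[1] = 0
(x ⊛ y)[2] = -5

x ⊛ y = [6, 0, -5]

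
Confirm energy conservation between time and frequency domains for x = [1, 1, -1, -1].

Time domain:
Σ|x[n]|² = |1|² + |1|² + |-1|² + |-1|² = 4.0000

Frequency domain:
(1/4)Σ|X[k]|² = (1/4)(|0|² + |2-2i|² + |0|² + |2+2i|²) = (1/4)·16.0000 = 4.0000

Both sides agree, confirming Parseval's theorem.

Σ|x[n]|² = (1/N)Σ|X[k]|² = 4.0000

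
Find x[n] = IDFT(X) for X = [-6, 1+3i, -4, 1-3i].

x[n] = (1/4) Σ(k=0 to 3) X[k] · e^(2πikn/4)

Computing each x[n]:
x[0] = -2
x[1] = -2
x[2] = -3
x[3] = 1

x = [-2, -2, -3, 1]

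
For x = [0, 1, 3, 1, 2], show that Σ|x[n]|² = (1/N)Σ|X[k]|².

Time domain:
Σ|x[n]|² = |0|² + |1|² + |3|² + |1|² + |2|² = 15.0000

Frequency domain:
(1/5)Σ|X[k]|² = (1/5)(|7|² + |-2.3090-0.2245i|² + |-1.1910+2.4899i|² + |-1.1910-2.4899i|² + |-2.3090+0.2245i|²) = (1/5)·75.0000 = 15.0000

Both sides agree, confirming Parseval's theorem.

Σ|x[n]|² = (1/N)Σ|X[k]|² = 15.0000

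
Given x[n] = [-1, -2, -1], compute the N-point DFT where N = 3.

X[k] = Σ(n=0 to 2) x[n] · ω_3^(nk)
where ω_3 = e^(-2πi/3)

Computing each X[k]:
X[0] = -4
X[1] = 0.5000+0.8660i
X[2] = 0.5000-0.8660i

X = [-4, 0.5000+0.8660i, 0.5000-0.8660i]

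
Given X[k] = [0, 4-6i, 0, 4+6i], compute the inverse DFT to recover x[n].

x[n] = (1/4) Σ(k=0 to 3) X[k] · e^(2πikn/4)

Computing each x[n]:
x[0] = 2
x[1] = 3
x[2] = -2
x[3] = -3

x = [2, 3, -2, -3]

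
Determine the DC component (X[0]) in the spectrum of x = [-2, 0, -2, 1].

X[0] = Σ(n=0 to 3) x[n] · ω_4^0 = Σ x[n]
= (-2) + (0) + (-2) + (1)

X[0] = -3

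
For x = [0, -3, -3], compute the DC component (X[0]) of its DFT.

X[0] = Σ(n=0 to 2) x[n] · ω_3^0 = Σ x[n]
= (0) + (-3) + (-3)

X[0] = -6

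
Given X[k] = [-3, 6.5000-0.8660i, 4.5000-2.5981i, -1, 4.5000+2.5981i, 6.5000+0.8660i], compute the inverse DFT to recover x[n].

x[n] = (1/6) Σ(k=0 to 5) X[k] · e^(2πikn/6)

Computing each x[n]:
x[0] = 3
x[1] = 1
x[2] = -3
x[3] = -1
x[4] = -2
x[5] = -1

x = [3, 1, -3, -1, -2, -1]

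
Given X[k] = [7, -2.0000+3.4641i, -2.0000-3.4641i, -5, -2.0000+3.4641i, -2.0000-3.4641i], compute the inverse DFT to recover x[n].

x[n] = (1/6) Σ(k=0 to 5) X[k] · e^(2πikn/6)

Computing each x[n]:
x[0] = -1
x[1] = 2
x[2] = -1
x[3] = 2
x[4] = 3
x[5] = 2

x = [-1, 2, -1, 2, 3, 2]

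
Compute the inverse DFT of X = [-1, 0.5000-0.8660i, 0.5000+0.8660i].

x[n] = (1/3) Σ(k=0 to 2) X[k] · e^(2πikn/3)

Computing each x[n]:
x[0] = 0
x[1] = 0
x[2] = -1

x = [0, 0, -1]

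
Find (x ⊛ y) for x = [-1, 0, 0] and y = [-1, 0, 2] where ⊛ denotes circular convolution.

(x ⊛ y)[n] = Σ(m=0 to 2) x[m] · y[(n-m) mod 3]

Computing each output sample:
(x ⊛ y)[0] = 1
(x ⊛ y)[1] = 0
(x ⊛ y)[2] = -2

x ⊛ y = [1, 0, -2]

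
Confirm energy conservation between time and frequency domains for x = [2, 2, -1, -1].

Time domain:
Σ|x[n]|² = |2|² + |2|² + |-1|² + |-1|² = 10.0000

Frequency domain:
(1/4)Σ|X[k]|² = (1/4)(|2|² + |3-3i|² + |0|² + |3+3i|²) = (1/4)·40.0000 = 10.0000

Both sides agree, confirming Parseval's theorem.

Σ|x[n]|² = (1/N)Σ|X[k]|² = 10.0000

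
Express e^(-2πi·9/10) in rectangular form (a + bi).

ω_10^9 = e^(-2πi·9/10)
= cos(-2π·9/10) + i·sin(-2π·9/10)
= cos(-18π/10) + i·sin(-18π/10)

ω_10^9 = cos(-18π/10) + i·sin(-18π/10) = 0.8090+0.5878i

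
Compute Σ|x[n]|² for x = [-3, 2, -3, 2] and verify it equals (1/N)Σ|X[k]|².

Time domain:
Σ|x[n]|² = |-3|² + |2|² + |-3|² + |2|² = 26.0000

Frequency domain:
(1/4)Σ|X[k]|² = (1/4)(|-2|² + |0|² + |-10|² + |0|²) = (1/4)·104.0000 = 26.0000

Both sides agree, confirming Parseval's theorem.

Σ|x[n]|² = (1/N)Σ|X[k]|² = 26.0000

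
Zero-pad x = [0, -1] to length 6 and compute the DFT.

Original 2-point DFT: [-1, 1]
Zero-padded 6-point DFT provides frequency interpolation.

DFT_6([x, 0, ...]) = [-1, -0.5000+0.8660i, 0.5000+0.8660i, 1, 0.5000-0.8660i, -0.5000-0.8660i]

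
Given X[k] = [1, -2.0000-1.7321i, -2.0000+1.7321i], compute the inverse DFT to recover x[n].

x[n] = (1/3) Σ(k=0 to 2) X[k] · e^(2πikn/3)

Computing each x[n]:
x[0] = -1
x[1] = 2
x[2] = 0

x = [-1, 2, 0]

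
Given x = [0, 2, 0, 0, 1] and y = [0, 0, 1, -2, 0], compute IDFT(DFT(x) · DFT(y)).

(x ⊛ y)[n] = Σ(m=0 to 4) x[m] · y[(n-m) mod 5]

Computing each output sample:
(x ⊛ y)[0] = 0
(x ⊛ y)[1] = 1
(x ⊛ y)[2] = -2
(x ⊛ y)[3] = 2
(x ⊛ y)[4] = -4

x ⊛ y = [0, 1, -2, 2, -4]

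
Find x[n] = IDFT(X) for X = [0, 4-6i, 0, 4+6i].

x[n] = (1/4) Σ(k=0 to 3) X[k] · e^(2πikn/4)

Computing each x[n]:
x[0] = 2
x[1] = 3
x[2] = -2
x[3] = -3

x = [2, 3, -2, -3]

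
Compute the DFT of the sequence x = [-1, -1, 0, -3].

X[k] = Σ(n=0 to 3) x[n] · ω_4^(nk)
where ω_4 = e^(-2πi/4)

Computing each X[k]:
X[0] = -5
X[1] = -1-2i
X[2] = 3
X[3] = -1+2i

X = [-5, -1-2i, 3, -1+2i]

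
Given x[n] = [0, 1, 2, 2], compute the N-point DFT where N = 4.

X[k] = Σ(n=0 to 3) x[n] · ω_4^(nk)
where ω_4 = e^(-2πi/4)

Computing each X[k]:
X[0] = 5
X[1] = -2+1i
X[2] = -1
X[3] = -2-1i

X = [5, -2+1i, -1, -2-1i]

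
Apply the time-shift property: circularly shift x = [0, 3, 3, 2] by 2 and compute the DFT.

Time shift by 2: X_shifted[k] = ω_4^(2k) · X[k]
Shifted x = [3, 2, 0, 3]

DFT(x[n-2]) = [8, 3+1i, -2, 3-1i]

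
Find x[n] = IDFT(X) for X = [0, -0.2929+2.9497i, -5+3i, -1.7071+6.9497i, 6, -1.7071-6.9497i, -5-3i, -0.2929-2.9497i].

x[n] = (1/8) Σ(k=0 to 7) X[k] · e^(2πikn/8)

Computing each x[n]:
x[0] = -1
x[1] = -3
x[2] = 3
x[3] = -2
x[4] = 0
x[5] = 0
x[6] = 1
x[7] = 2

x = [-1, -3, 3, -2, 0, 0, 1, 2]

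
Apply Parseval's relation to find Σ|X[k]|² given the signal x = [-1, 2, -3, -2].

Parseval: Σ|x[n]|² = (1/N)Σ|X[k]|², so Σ|X[k]|² = N·Σ|x[n]|² = 4·18.0000

Σ|X[k]|² = N·Σ|x[n]|² = 4·18.0000 = 72.0000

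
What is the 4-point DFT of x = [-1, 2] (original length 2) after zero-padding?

Original 2-point DFT: [1, -3]
Zero-padded 4-point DFT provides frequency interpolation.

DFT_4([x, 0, ...]) = [1, -1-2i, -3, -1+2i]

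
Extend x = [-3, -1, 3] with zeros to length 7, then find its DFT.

Original 3-point DFT: [-1, -4.0000+3.4641i, -4.0000-3.4641i]
Zero-padded 7-point DFT provides frequency interpolation.

DFT_7([x, 0, ...]) = [-1, -4.2911-2.1430i, -5.4804+2.2766i, -0.2286+2.7794i, -0.2286-2.7794i, -5.4804-2.2766i, -4.2911+2.1430i]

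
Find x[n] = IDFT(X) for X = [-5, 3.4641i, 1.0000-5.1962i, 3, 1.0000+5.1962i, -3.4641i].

x[n] = (1/6) Σ(k=0 to 5) X[k] · e^(2πikn/6)

Computing each x[n]:
x[0] = 0
x[1] = -1
x[2] = -3
x[3] = -1
x[4] = 2
x[5] = -2

x = [0, -1, -3, -1, 2, -2]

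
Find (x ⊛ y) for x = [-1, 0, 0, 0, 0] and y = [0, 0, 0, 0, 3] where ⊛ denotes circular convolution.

(x ⊛ y)[n] = Σ(m=0 to 4) x[m] · y[(n-m) mod 5]

Computing each output sample:
(x ⊛ y)[0] = 0
(x ⊛ y)[1] = 0
(x ⊛ y)[2] = 0
(x ⊛ y)[3] = 0
(x ⊛ y)[4] = -3

x ⊛ y = [0, 0, 0, 0, -3]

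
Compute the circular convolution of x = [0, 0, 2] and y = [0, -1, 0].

(x ⊛ y)[n] = Σ(m=0 to 2) x[m] · y[(n-m) mod 3]

Computing each output sample:
(x ⊛ y)[0] = -2
(x ⊛ y)[1] = 0
(x ⊛ y)[2] = 0

x ⊛ y = [-2, 0, 0]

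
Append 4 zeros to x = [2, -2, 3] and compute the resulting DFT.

Original 3-point DFT: [3, 1.5000+4.3301i, 1.5000-4.3301i]
Zero-padded 7-point DFT provides frequency interpolation.

DFT_7([x, 0, ...]) = [3, 0.0855-1.3611i, -0.2579+3.2515i, 5.6724+3.2133i, 5.6724-3.2133i, -0.2579-3.2515i, 0.0855+1.3611i]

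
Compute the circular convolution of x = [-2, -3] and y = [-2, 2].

(x ⊛ y)[n] = Σ(m=0 to 1) x[m] · y[(n-m) mod 2]

Computing each output sample:
(x ⊛ y)[0] = -2
(x ⊛ y)[1] = 2

x ⊛ y = [-2, 2]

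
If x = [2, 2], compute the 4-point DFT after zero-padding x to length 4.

Original 2-point DFT: [4, 0]
Zero-padded 4-point DFT provides frequency interpolation.

DFT_4([x, 0, ...]) = [4, 2-2i, 0, 2+2i]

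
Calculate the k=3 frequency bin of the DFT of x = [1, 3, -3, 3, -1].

X[3] = Σ(n=0 to 4) x[n] · ω_5^(3n) where ω_5 = e^(-2πi/5)
= (1)·ω_5^0 + (3)·ω_5^3 + (-3)·ω_5^6 + (3)·ω_5^9 + (-1)·ω_5^12

X[3] = -0.6180+8.0575i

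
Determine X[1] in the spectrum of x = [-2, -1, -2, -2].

X[1] = Σ(n=0 to 3) x[n] · ω_4^(1n) where ω_4 = e^(-2πi/4)
= (-2)·ω_4^0 + (-1)·ω_4^1 + (-2)·ω_4^2 + (-2)·ω_4^3

X[1] = -1i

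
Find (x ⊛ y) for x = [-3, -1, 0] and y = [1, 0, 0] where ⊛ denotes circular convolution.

(x ⊛ y)[n] = Σ(m=0 to 2) x[m] · y[(n-m) mod 3]

Computing each output sample:
(x ⊛ y)[0] = -3
(x ⊛ y)[1] = -1
(x ⊛ y)[2] = 0

x ⊛ y = [-3, -1, 0]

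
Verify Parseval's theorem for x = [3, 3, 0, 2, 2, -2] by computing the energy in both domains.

Time domain:
Σ|x[n]|² = |3|² + |3|² + |0|² + |2|² + |2|² + |-2|² = 30.0000

Frequency domain:
(1/6)Σ|X[k]|² = (1/6)(|8|² + |0.5000-2.5981i|² + |3.5000-6.0622i|² + |2|² + |3.5000+6.0622i|² + |0.5000+2.5981i|²) = (1/6)·180.0000 = 30.0000

Both sides agree, confirming Parseval's theorem.

Σ|x[n]|² = (1/N)Σ|X[k]|² = 30.0000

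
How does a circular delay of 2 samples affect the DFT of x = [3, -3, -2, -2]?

Time shift by 2: X_shifted[k] = ω_4^(2k) · X[k]
Shifted x = [-2, -2, 3, -3]

DFT(x[n-2]) = [-4, -5-1i, 6, -5+1i]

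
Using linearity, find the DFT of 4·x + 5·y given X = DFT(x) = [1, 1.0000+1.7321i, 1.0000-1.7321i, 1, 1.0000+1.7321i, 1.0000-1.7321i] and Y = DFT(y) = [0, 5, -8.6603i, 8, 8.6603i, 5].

By linearity: DFT(4x + 5y) = 4·DFT(x) + 5·DFT(y)
= 4·[1, 1.0000+1.7321i, 1.0000-1.7321i, 1, 1.0000+1.7321i, 1.0000-1.7321i] + 5·[0, 5, -8.6603i, 8, 8.6603i, 5]

Computing element-wise:
Z[0] = 4·(1) + 5·(0) = 4
Z[1] = 4·(1.0000+1.7321i) + 5·(5) = 29.0000+6.9284i
Z[2] = 4·(1.0000-1.7321i) + 5·(-8.6603i) = 4.0000-50.2299i
Z[3] = 4·(1) + 5·(8) = 44
Z[4] = 4·(1.0000+1.7321i) + 5·(8.6603i) = 4.0000+50.2299i
Z[5] = 4·(1.0000-1.7321i) + 5·(5) = 29.0000-6.9284i

DFT(4x + 5y) = 4·X + 5·Y = [4, 29.0000+6.9284i, 4.0000-50.2299i, 44, 4.0000+50.2299i, 29.0000-6.9284i]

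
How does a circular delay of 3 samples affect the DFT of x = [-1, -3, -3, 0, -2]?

Time shift by 3: X_shifted[k] = ω_5^(3k) · X[k]
Shifted x = [-3, 0, -2, -1, -3]

DFT(x[n-3]) = [-9, -1.5000-2.2654i, -1.5000-2.7144i, -1.5000+2.7144i, -1.5000+2.2654i]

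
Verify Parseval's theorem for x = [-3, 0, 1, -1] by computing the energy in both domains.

Time domain:
Σ|x[n]|² = |-3|² + |0|² + |1|² + |-1|² = 11.0000

Frequency domain:
(1/4)Σ|X[k]|² = (1/4)(|-3|² + |-4-1i|² + |-1|² + |-4+1i|²) = (1/4)·44.0000 = 11.0000

Both sides agree, confirming Parseval's theorem.

Σ|x[n]|² = (1/N)Σ|X[k]|² = 11.0000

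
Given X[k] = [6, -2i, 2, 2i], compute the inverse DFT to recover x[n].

x[n] = (1/4) Σ(k=0 to 3) X[k] · e^(2πikn/4)

Computing each x[n]:
x[0] = 2
x[1] = 2
x[2] = 2
x[3] = 0

x = [2, 2, 2, 0]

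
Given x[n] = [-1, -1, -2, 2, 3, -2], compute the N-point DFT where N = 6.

X[k] = Σ(n=0 to 5) x[n] · ω_6^(nk)
where ω_6 = e^(-2πi/6)

Computing each X[k]:
X[0] = -1
X[1] = -5.0000+3.4641i
X[2] = 2.0000-5.1962i
X[3] = 1
X[4] = 2.0000+5.1962i
X[5] = -5.0000-3.4641i

X = [-1, -5.0000+3.4641i, 2.0000-5.1962i, 1, 2.0000+5.1962i, -5.0000-3.4641i]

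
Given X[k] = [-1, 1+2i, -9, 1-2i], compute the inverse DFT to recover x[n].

x[n] = (1/4) Σ(k=0 to 3) X[k] · e^(2πikn/4)

Computing each x[n]:
x[0] = -2
x[1] = 1
x[2] = -3
x[3] = 3

x = [-2, 1, -3, 3]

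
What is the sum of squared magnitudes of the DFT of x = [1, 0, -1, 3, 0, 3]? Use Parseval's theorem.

Parseval: Σ|x[n]|² = (1/N)Σ|X[k]|², so Σ|X[k]|² = N·Σ|x[n]|² = 6·20.0000

Σ|X[k]|² = N·Σ|x[n]|² = 6·20.0000 = 120.0000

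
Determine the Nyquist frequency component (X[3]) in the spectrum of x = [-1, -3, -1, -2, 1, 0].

X[3] = Σ(n=0 to 5) x[n] · ω_6^(3n) where ω_6 = e^(-2πi/6)
= (-1)·ω_6^0 + (-3)·ω_6^3 + (-1)·ω_6^6 + (-2)·ω_6^9 + (1)·ω_6^12 + (0)·ω_6^15

X[3] = 4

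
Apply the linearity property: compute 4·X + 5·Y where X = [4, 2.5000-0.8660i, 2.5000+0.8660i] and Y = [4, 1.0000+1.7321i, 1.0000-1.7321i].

By linearity: DFT(4x + 5y) = 4·DFT(x) + 5·DFT(y)
= 4·[4, 2.5000-0.8660i, 2.5000+0.8660i] + 5·[4, 1.0000+1.7321i, 1.0000-1.7321i]

Computing element-wise:
Z[0] = 4·(4) + 5·(4) = 36
Z[1] = 4·(2.5000-0.8660i) + 5·(1.0000+1.7321i) = 15.0000+5.1965i
Z[2] = 4·(2.5000+0.8660i) + 5·(1.0000-1.7321i) = 15.0000-5.1965i

DFT(4x + 5y) = 4·X + 5·Y = [36, 15.0000+5.1965i, 15.0000-5.1965i]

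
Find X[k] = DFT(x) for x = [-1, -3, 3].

X[k] = Σ(n=0 to 2) x[n] · ω_3^(nk)
where ω_3 = e^(-2πi/3)

Computing each X[k]:
X[0] = -1
X[1] = -1.0000+5.1962i
X[2] = -1.0000-5.1962i

X = [-1, -1.0000+5.1962i, -1.0000-5.1962i]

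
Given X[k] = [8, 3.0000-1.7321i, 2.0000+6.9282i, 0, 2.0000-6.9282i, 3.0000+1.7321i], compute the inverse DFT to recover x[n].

x[n] = (1/6) Σ(k=0 to 5) X[k] · e^(2πikn/6)

Computing each x[n]:
x[0] = 3
x[1] = 0
x[2] = 3
x[3] = 1
x[4] = -2
x[5] = 3

x = [3, 0, 3, 1, -2, 3]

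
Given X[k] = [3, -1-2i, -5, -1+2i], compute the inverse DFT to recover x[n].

x[n] = (1/4) Σ(k=0 to 3) X[k] · e^(2πikn/4)

Computing each x[n]:
x[0] = -1
x[1] = 3
x[2] = 0
x[3] = 1

x = [-1, 3, 0, 1]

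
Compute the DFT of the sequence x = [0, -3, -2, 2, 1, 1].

X[k] = Σ(n=0 to 5) x[n] · ω_6^(nk)
where ω_6 = e^(-2πi/6)

Computing each X[k]:
X[0] = -1
X[1] = -2.5000+6.0622i
X[2] = 3.5000+0.8660i
X[3] = -1
X[4] = 3.5000-0.8660i
X[5] = -2.5000-6.0622i

X = [-1, -2.5000+6.0622i, 3.5000+0.8660i, -1, 3.5000-0.8660i, -2.5000-6.0622i]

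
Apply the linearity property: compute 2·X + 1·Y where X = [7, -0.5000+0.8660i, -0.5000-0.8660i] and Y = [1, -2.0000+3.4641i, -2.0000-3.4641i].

By linearity: DFT(2x + 1y) = 2·DFT(x) + 1·DFT(y)
= 2·[7, -0.5000+0.8660i, -0.5000-0.8660i] + 1·[1, -2.0000+3.4641i, -2.0000-3.4641i]

Computing element-wise:
Z[0] = 2·(7) + 1·(1) = 15
Z[1] = 2·(-0.5000+0.8660i) + 1·(-2.0000+3.4641i) = -3.0000+5.1961i
Z[2] = 2·(-0.5000-0.8660i) + 1·(-2.0000-3.4641i) = -3.0000-5.1961i

DFT(2x + 1y) = 2·X + 1·Y = [15, -3.0000+5.1961i, -3.0000-5.1961i]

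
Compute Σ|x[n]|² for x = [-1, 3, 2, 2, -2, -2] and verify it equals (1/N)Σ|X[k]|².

Time domain:
Σ|x[n]|² = |-1|² + |3|² + |2|² + |2|² + |-2|² + |-2|² = 26.0000

Frequency domain:
(1/6)Σ|X[k]|² = (1/6)(|2|² + |-2.5000-7.7942i|² + |0.5000-0.8660i|² + |-4|² + |0.5000+0.8660i|² + |-2.5000+7.7942i|²) = (1/6)·156.0000 = 26.0000

Both sides agree, confirming Parseval's theorem.

Σ|x[n]|² = (1/N)Σ|X[k]|² = 26.0000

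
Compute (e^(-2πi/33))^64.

Since ω_33^33 = 1, powers reduce modulo 33.
64 mod 33 = 31
So ω_33^64 = ω_33^31 = e^(-2πi·31/33)

ω_33^64 = ω_33^31 = 0.9284+0.3717i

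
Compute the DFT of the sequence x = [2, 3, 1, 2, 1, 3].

X[k] = Σ(n=0 to 5) x[n] · ω_6^(nk)
where ω_6 = e^(-2πi/6)

Computing each X[k]:
X[0] = 12
X[1] = 2
X[2] = 0
X[3] = -4
X[4] = 0
X[5] = 2

X = [12, 2, 0, -4, 0, 2]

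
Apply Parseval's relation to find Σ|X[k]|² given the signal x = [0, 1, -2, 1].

Parseval: Σ|x[n]|² = (1/N)Σ|X[k]|², so Σ|X[k]|² = N·Σ|x[n]|² = 4·6.0000

Σ|X[k]|² = N·Σ|x[n]|² = 4·6.0000 = 24.0000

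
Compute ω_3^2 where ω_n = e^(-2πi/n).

ω_3^2 = e^(-2πi·2/3)
= cos(-2π·2/3) + i·sin(-2π·2/3)
= cos(-4π/3) + i·sin(-4π/3)

ω_3^2 = cos(-4π/3) + i·sin(-4π/3) = -0.5000+0.8660i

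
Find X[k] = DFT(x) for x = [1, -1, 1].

X[k] = Σ(n=0 to 2) x[n] · ω_3^(nk)
where ω_3 = e^(-2πi/3)

Computing each X[k]:
X[0] = 1
X[1] = 1.0000+1.7321i
X[2] = 1.0000-1.7321i

X = [1, 1.0000+1.7321i, 1.0000-1.7321i]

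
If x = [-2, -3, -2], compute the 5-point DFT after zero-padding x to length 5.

Original 3-point DFT: [-7, 0.5000+0.8660i, 0.5000-0.8660i]
Zero-padded 5-point DFT provides frequency interpolation.

DFT_5([x, 0, ...]) = [-7, -1.3090+4.0287i, -0.1910-0.1388i, -0.1910+0.1388i, -1.3090-4.0287i]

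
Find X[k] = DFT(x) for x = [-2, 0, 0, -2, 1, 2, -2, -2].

X[k] = Σ(n=0 to 7) x[n] · ω_8^(nk)
where ω_8 = e^(-2πi/8)

Computing each X[k]:
X[0] = -5
X[1] = -4.4142-0.5858i
X[2] = 1-6i
X[3] = -1.5858+3.4142i
X[4] = -1
X[5] = -1.5858-3.4142i
X[6] = 1+6i
X[7] = -4.4142+0.5858i

X = [-5, -4.4142-0.5858i, 1-6i, -1.5858+3.4142i, -1, -1.5858-3.4142i, 1+6i, -4.4142+0.5858i]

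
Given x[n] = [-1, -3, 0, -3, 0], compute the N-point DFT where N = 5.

X[k] = Σ(n=0 to 4) x[n] · ω_5^(nk)
where ω_5 = e^(-2πi/5)

Computing each X[k]:
X[0] = -7
X[1] = 0.5000+1.0898i
X[2] = 0.5000+4.6165i
X[3] = 0.5000-4.6165i
X[4] = 0.5000-1.0898i

X = [-7, 0.5000+1.0898i, 0.5000+4.6165i, 0.5000-4.6165i, 0.5000-1.0898i]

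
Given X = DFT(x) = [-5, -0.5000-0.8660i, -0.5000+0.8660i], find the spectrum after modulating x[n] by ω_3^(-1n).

Modulation property: DFT(ω_3^(-1n)·x[n]) = X[(k-1) mod 3], so circularly shift X by 1 positions.

X[k-1] = [-0.5000+0.8660i, -5, -0.5000-0.8660i]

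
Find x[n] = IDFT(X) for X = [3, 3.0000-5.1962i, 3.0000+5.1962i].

x[n] = (1/3) Σ(k=0 to 2) X[k] · e^(2πikn/3)

Computing each x[n]:
x[0] = 3
x[1] = 3
x[2] = -3

x = [3, 3, -3]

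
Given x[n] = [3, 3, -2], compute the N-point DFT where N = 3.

X[k] = Σ(n=0 to 2) x[n] · ω_3^(nk)
where ω_3 = e^(-2πi/3)

Computing each X[k]:
X[0] = 4
X[1] = 2.5000-4.3301i
X[2] = 2.5000+4.3301i

X = [4, 2.5000-4.3301i, 2.5000+4.3301i]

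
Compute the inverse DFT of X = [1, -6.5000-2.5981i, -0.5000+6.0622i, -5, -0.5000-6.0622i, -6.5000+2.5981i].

x[n] = (1/6) Σ(k=0 to 5) X[k] · e^(2πikn/6)

Computing each x[n]:
x[0] = -3
x[1] = -1
x[2] = 3
x[3] = 3
x[4] = -2
x[5] = 1

x = [-3, -1, 3, 3, -2, 1]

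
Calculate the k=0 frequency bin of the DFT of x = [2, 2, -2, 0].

X[0] = Σ(n=0 to 3) x[n] · ω_4^0 = Σ x[n]
= (2) + (2) + (-2) + (0)

X[0] = 2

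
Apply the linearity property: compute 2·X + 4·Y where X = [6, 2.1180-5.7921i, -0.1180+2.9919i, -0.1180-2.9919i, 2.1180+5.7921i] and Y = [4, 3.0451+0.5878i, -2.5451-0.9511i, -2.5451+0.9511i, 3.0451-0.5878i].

By linearity: DFT(2x + 4y) = 2·DFT(x) + 4·DFT(y)
= 2·[6, 2.1180-5.7921i, -0.1180+2.9919i, -0.1180-2.9919i, 2.1180+5.7921i] + 4·[4, 3.0451+0.5878i, -2.5451-0.9511i, -2.5451+0.9511i, 3.0451-0.5878i]

Computing element-wise:
Z[0] = 2·(6) + 4·(4) = 28
Z[1] = 2·(2.1180-5.7921i) + 4·(3.0451+0.5878i) = 16.4164-9.2330i
Z[2] = 2·(-0.1180+2.9919i) + 4·(-2.5451-0.9511i) = -10.4164+2.1794i
Z[3] = 2·(-0.1180-2.9919i) + 4·(-2.5451+0.9511i) = -10.4164-2.1794i
Z[4] = 2·(2.1180+5.7921i) + 4·(3.0451-0.5878i) = 16.4164+9.2330i

DFT(2x + 4y) = 2·X + 4·Y = [28, 16.4164-9.2330i, -10.4164+2.1794i, -10.4164-2.1794i, 16.4164+9.2330i]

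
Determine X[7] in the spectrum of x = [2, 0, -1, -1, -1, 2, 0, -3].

X[7] = Σ(n=0 to 7) x[n] · ω_8^(7n) where ω_8 = e^(-2πi/8)
= (2)·ω_8^0 + (0)·ω_8^7 + (-1)·ω_8^14 + (-1)·ω_8^21 + (-1)·ω_8^28 + (2)·ω_8^35 + (0)·ω_8^42 + (-3)·ω_8^49

X[7] = 0.1716-1.0000i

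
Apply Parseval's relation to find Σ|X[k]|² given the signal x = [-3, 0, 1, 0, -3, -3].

Parseval: Σ|x[n]|² = (1/N)Σ|X[k]|², so Σ|X[k]|² = N·Σ|x[n]|² = 6·28.0000

Σ|X[k]|² = N·Σ|x[n]|² = 6·28.0000 = 168.0000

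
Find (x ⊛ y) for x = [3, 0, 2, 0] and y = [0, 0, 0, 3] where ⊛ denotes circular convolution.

(x ⊛ y)[n] = Σ(m=0 to 3) x[m] · y[(n-m) mod 4]

Computing each output sample:
(x ⊛ y)[0] = 0
(x ⊛ y)[1] = 6
(x ⊛ y)[2] = 0
(x ⊛ y)[3] = 9

x ⊛ y = [0, 6, 0, 9]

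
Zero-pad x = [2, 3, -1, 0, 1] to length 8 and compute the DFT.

Original 5-point DFT: [5, 4.0451-1.3143i, -1.5451-2.1266i, -1.5451+2.1266i, 4.0451+1.3143i]
Zero-padded 8-point DFT provides frequency interpolation.

DFT_8([x, 0, ...]) = [5, 3.1213-1.1213i, 4-3i, -1.1213-3.1213i, -1, -1.1213+3.1213i, 4+3i, 3.1213+1.1213i]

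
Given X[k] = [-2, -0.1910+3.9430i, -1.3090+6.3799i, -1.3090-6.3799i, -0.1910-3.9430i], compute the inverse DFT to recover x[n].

x[n] = (1/5) Σ(k=0 to 4) X[k] · e^(2πikn/5)

Computing each x[n]:
x[0] = -1
x[1] = -3
x[2] = 1
x[3] = -2
x[4] = 3

x = [-1, -3, 1, -2, 3]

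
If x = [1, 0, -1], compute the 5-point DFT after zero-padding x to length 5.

Original 3-point DFT: [0, 1.5000-0.8660i, 1.5000+0.8660i]
Zero-padded 5-point DFT provides frequency interpolation.

DFT_5([x, 0, ...]) = [0, 1.8090+0.5878i, 0.6910-0.9511i, 0.6910+0.9511i, 1.8090-0.5878i]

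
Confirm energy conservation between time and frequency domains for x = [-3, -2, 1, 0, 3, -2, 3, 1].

Time domain:
Σ|x[n]|² = |-3|² + |-2|² + |1|² + |0|² + |3|² + |-2|² + |3|² + |1|² = 37.0000

Frequency domain:
(1/8)Σ|X[k]|² = (1/8)(|1|² + |-5.2929+2.7071i|² + |-4+5i|² + |-6.7071-1.2929i|² + |7|² + |-6.7071+1.2929i|² + |-4-5i|² + |-5.2929-2.7071i|²) = (1/8)·296.0000 = 37.0000

Both sides agree, confirming Parseval's theorem.

Σ|x[n]|² = (1/N)Σ|X[k]|² = 37.0000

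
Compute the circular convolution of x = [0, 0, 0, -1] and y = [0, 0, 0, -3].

(x ⊛ y)[n] = Σ(m=0 to 3) x[m] · y[(n-m) mod 4]

Computing each output sample:
(x ⊛ y)[0] = 0
(x ⊛ y)[1] = 0
(x ⊛ y)[2] = 3
(x ⊛ y)[3] = 0

x ⊛ y = [0, 0, 3, 0]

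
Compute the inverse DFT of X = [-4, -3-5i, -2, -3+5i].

x[n] = (1/4) Σ(k=0 to 3) X[k] · e^(2πikn/4)

Computing each x[n]:
x[0] = -3
x[1] = 2
x[2] = 0
x[3] = -3

x = [-3, 2, 0, -3]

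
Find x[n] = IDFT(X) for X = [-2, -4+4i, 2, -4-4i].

x[n] = (1/4) Σ(k=0 to 3) X[k] · e^(2πikn/4)

Computing each x[n]:
x[0] = -2
x[1] = -3
x[2] = 2
x[3] = 1

x = [-2, -3, 2, 1]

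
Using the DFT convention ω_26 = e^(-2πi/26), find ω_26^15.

ω_26^15 = e^(-2πi·15/26)
= cos(-2π·15/26) + i·sin(-2π·15/26)
= cos(-30π/26) + i·sin(-30π/26)

ω_26^15 = cos(-30π/26) + i·sin(-30π/26) = -0.8855+0.4647i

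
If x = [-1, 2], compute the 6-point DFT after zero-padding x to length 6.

Original 2-point DFT: [1, -3]
Zero-padded 6-point DFT provides frequency interpolation.

DFT_6([x, 0, ...]) = [1, -1.7321i, -2.0000-1.7321i, -3, -2.0000+1.7321i, 1.7321i]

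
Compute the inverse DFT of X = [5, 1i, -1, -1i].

x[n] = (1/4) Σ(k=0 to 3) X[k] · e^(2πikn/4)

Computing each x[n]:
x[0] = 1
x[1] = 1
x[2] = 1
x[3] = 2

x = [1, 1, 1, 2]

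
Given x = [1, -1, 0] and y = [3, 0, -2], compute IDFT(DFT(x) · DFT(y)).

(x ⊛ y)[n] = Σ(m=0 to 2) x[m] · y[(n-m) mod 3]

Computing each output sample:
(x ⊛ y)[0] = 5
(x ⊛ y)[1] = -3
(x ⊛ y)[2] = -2

x ⊛ y = [5, -3, -2]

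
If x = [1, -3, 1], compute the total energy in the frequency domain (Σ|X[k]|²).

Parseval: Σ|x[n]|² = (1/N)Σ|X[k]|², so Σ|X[k]|² = N·Σ|x[n]|² = 3·11.0000

Σ|X[k]|² = N·Σ|x[n]|² = 3·11.0000 = 33.0000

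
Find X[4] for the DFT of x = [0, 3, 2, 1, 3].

X[4] = Σ(n=0 to 4) x[n] · ω_5^(4n) where ω_5 = e^(-2πi/5)
= (0)·ω_5^0 + (3)·ω_5^4 + (2)·ω_5^8 + (1)·ω_5^12 + (3)·ω_5^16

X[4] = -0.5729+0.5878i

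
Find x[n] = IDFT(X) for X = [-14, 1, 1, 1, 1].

x[n] = (1/5) Σ(k=0 to 4) X[k] · e^(2πikn/5)

Computing each x[n]:
x[0] = -2
x[1] = -3
x[2] = -3
x[3] = -3
x[4] = -3

x = [-2, -3, -3, -3, -3]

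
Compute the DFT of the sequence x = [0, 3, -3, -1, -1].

X[k] = Σ(n=0 to 4) x[n] · ω_5^(nk)
where ω_5 = e^(-2πi/5)

Computing each X[k]:
X[0] = -2
X[1] = 3.8541-2.6287i
X[2] = -2.8541-4.2533i
X[3] = -2.8541+4.2533i
X[4] = 3.8541+2.6287i

X = [-2, 3.8541-2.6287i, -2.8541-4.2533i, -2.8541+4.2533i, 3.8541+2.6287i]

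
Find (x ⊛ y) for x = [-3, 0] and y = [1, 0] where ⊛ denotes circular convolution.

(x ⊛ y)[n] = Σ(m=0 to 1) x[m] · y[(n-m) mod 2]

Computing each output sample:
(x ⊛ y)[0] = -3
(x ⊛ y)[1] = 0

x ⊛ y = [-3, 0]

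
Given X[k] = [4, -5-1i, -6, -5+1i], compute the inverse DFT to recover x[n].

x[n] = (1/4) Σ(k=0 to 3) X[k] · e^(2πikn/4)

Computing each x[n]:
x[0] = -3
x[1] = 3
x[2] = 2
x[3] = 2

x = [-3, 3, 2, 2]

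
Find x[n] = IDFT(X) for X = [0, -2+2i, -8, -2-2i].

x[n] = (1/4) Σ(k=0 to 3) X[k] · e^(2πikn/4)

Computing each x[n]:
x[0] = -3
x[1] = 1
x[2] = -1
x[3] = 3

x = [-3, 1, -1, 3]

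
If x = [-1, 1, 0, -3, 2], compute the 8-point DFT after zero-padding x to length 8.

Original 5-point DFT: [-1, 2.3541-0.8123i, -4.3541+3.4410i, -4.3541-3.4410i, 2.3541+0.8123i]
Zero-padded 8-point DFT provides frequency interpolation.

DFT_8([x, 0, ...]) = [-1, -0.1716+1.4142i, 1-4i, -5.8284+1.4142i, 3, -5.8284-1.4142i, 1+4i, -0.1716-1.4142i]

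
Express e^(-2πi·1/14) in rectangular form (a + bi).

ω_14^1 = e^(-2πi·1/14)
= cos(-2π·1/14) + i·sin(-2π·1/14)
= cos(-2π/14) + i·sin(-2π/14)

ω_14^1 = cos(-2π/14) + i·sin(-2π/14) = 0.9010-0.4339i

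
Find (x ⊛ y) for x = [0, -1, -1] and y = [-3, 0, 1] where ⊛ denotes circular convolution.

(x ⊛ y)[n] = Σ(m=0 to 2) x[m] · y[(n-m) mod 3]

Computing each output sample:
(x ⊛ y)[0] = -1
(x ⊛ y)[1] = 2
(x ⊛ y)[2] = 3

x ⊛ y = [-1, 2, 3]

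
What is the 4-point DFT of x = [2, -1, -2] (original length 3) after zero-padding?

Original 3-point DFT: [-1, 3.5000-0.8660i, 3.5000+0.8660i]
Zero-padded 4-point DFT provides frequency interpolation.

DFT_4([x, 0, ...]) = [-1, 4+1i, 1, 4-1i]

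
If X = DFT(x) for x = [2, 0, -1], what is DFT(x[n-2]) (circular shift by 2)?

Time shift by 2: X_shifted[k] = ω_3^(2k) · X[k]
Shifted x = [0, -1, 2]

DFT(x[n-2]) = [1, -0.5000+2.5981i, -0.5000-2.5981i]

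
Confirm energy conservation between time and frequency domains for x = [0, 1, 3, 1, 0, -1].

Time domain:
Σ|x[n]|² = |0|² + |1|² + |3|² + |1|² + |0|² + |-1|² = 12.0000

Frequency domain:
(1/6)Σ|X[k]|² = (1/6)(|4|² + |-2.5000-4.3301i|² + |-0.5000+0.8660i|² + |2|² + |-0.5000-0.8660i|² + |-2.5000+4.3301i|²) = (1/6)·72.0000 = 12.0000

Both sides agree, confirming Parseval's theorem.

Σ|x[n]|² = (1/N)Σ|X[k]|² = 12.0000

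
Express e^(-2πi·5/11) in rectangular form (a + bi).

ω_11^5 = e^(-2πi·5/11)
= cos(-2π·5/11) + i·sin(-2π·5/11)
= cos(-10π/11) + i·sin(-10π/11)

ω_11^5 = cos(-10π/11) + i·sin(-10π/11) = -0.9595-0.2817i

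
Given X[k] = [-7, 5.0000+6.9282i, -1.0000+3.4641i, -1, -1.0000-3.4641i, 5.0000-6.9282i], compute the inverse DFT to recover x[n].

x[n] = (1/6) Σ(k=0 to 5) X[k] · e^(2πikn/6)

Computing each x[n]:
x[0] = 0
x[1] = -3
x[2] = -3
x[3] = -3
x[4] = -1
x[5] = 3

x = [0, -3, -3, -3, -1, 3]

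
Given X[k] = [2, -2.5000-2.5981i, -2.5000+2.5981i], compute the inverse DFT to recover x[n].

x[n] = (1/3) Σ(k=0 to 2) X[k] · e^(2πikn/3)

Computing each x[n]:
x[0] = -1
x[1] = 3
x[2] = 0

x = [-1, 3, 0]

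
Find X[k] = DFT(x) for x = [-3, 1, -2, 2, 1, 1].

X[k] = Σ(n=0 to 5) x[n] · ω_6^(nk)
where ω_6 = e^(-2πi/6)

Computing each X[k]:
X[0] = 0
X[1] = -3.5000+2.5981i
X[2] = -1.5000-2.5981i
X[3] = -8
X[4] = -1.5000+2.5981i
X[5] = -3.5000-2.5981i

X = [0, -3.5000+2.5981i, -1.5000-2.5981i, -8, -1.5000+2.5981i, -3.5000-2.5981i]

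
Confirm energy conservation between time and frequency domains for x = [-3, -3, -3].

Time domain:
Σ|x[n]|² = |-3|² + |-3|² + |-3|² = 27.0000

Frequency domain:
(1/3)Σ|X[k]|² = (1/3)(|-9|² + |0|² + |0|²) = (1/3)·81.0000 = 27.0000

Both sides agree, confirming Parseval's theorem.

Σ|x[n]|² = (1/N)Σ|X[k]|² = 27.0000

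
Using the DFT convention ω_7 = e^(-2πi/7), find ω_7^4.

ω_7^4 = e^(-2πi·4/7)
= cos(-2π·4/7) + i·sin(-2π·4/7)
= cos(-8π/7) + i·sin(-8π/7)

ω_7^4 = cos(-8π/7) + i·sin(-8π/7) = -0.9010+0.4339i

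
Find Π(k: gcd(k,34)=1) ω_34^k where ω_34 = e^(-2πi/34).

The primitive 34th roots of unity are ω_34^k for k coprime to 34: k ∈ {1, 3, 5, 7, 9, 11, 13, 15, 19, 21, 23, 25, 27, 29, 31, 33}
Their product equals the constant term of the cyclotomic polynomial Φ_34(x) up to sign.
For n ≥ 3, the product of all primitive nth roots of unity is 1. (For n=1 it is 1; for n=2 it is -1.)

1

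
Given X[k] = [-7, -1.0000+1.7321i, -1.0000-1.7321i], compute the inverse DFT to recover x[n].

x[n] = (1/3) Σ(k=0 to 2) X[k] · e^(2πikn/3)

Computing each x[n]:
x[0] = -3
x[1] = -3
x[2] = -1

x = [-3, -3, -1]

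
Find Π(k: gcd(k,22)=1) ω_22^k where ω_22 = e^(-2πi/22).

The primitive 22nd roots of unity are ω_22^k for k coprime to 22: k ∈ {1, 3, 5, 7, 9, 13, 15, 17, 19, 21}
Their product equals the constant term of the cyclotomic polynomial Φ_22(x) up to sign.
For n ≥ 3, the product of all primitive nth roots of unity is 1. (For n=1 it is 1; for n=2 it is -1.)

1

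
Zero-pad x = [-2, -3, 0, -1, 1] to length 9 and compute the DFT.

Original 5-point DFT: [-5, -1.8090+3.2164i, -0.6910+3.3022i, -0.6910-3.3022i, -1.8090-3.2164i]
Zero-padded 9-point DFT provides frequency interpolation.

DFT_9([x, 0, ...]) = [-5, -4.7378+2.4524i, -1.2549+2.7312i, -2.0000+1.7321i, 1.4927+2.8769i, 1.4927-2.8769i, -2.0000-1.7321i, -1.2549-2.7312i, -4.7378-2.4524i]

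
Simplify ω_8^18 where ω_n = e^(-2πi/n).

Since ω_8^8 = 1, powers reduce modulo 8.
18 mod 8 = 2
So ω_8^18 = ω_8^2 = e^(-2πi·2/8)

ω_8^18 = ω_8^2 = -1i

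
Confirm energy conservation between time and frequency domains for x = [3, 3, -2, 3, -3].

Time domain:
Σ|x[n]|² = |3|² + |3|² + |-2|² + |3|² + |-3|² = 40.0000

Frequency domain:
(1/5)Σ|X[k]|² = (1/5)(|4|² + |2.1910-2.7674i|² + |3.3090-8.2820i|² + |3.3090+8.2820i|² + |2.1910+2.7674i|²) = (1/5)·200.0000 = 40.0000

Both sides agree, confirming Parseval's theorem.

Σ|x[n]|² = (1/N)Σ|X[k]|² = 40.0000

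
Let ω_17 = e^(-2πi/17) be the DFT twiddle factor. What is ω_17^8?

ω_17^8 = e^(-2πi·8/17)
= cos(-2π·8/17) + i·sin(-2π·8/17)
= cos(-16π/17) + i·sin(-16π/17)

ω_17^8 = cos(-16π/17) + i·sin(-16π/17) = -0.9830-0.1837i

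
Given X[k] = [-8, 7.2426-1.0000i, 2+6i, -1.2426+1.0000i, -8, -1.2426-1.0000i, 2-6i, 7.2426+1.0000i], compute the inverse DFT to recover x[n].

x[n] = (1/8) Σ(k=0 to 7) X[k] · e^(2πikn/8)

Computing each x[n]:
x[0] = 0
x[1] = 0
x[2] = -2
x[3] = 0
x[4] = -3
x[5] = -3
x[6] = -3
x[7] = 3

x = [0, 0, -2, 0, -3, -3, -3, 3]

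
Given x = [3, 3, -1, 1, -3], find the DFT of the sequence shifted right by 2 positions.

Time shift by 2: X_shifted[k] = ω_5^(2k) · X[k]
Shifted x = [1, -3, 3, 3, -1]

DFT(x[n-2]) = [3, -5.0902+1.9021i, 6.0902+1.1756i, 6.0902-1.1756i, -5.0902-1.9021i]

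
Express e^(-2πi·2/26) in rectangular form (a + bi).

ω_26^2 = e^(-2πi·2/26)
= cos(-2π·2/26) + i·sin(-2π·2/26)
= cos(-4π/26) + i·sin(-4π/26)

ω_26^2 = cos(-4π/26) + i·sin(-4π/26) = 0.8855-0.4647i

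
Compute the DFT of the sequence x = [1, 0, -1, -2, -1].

X[k] = Σ(n=0 to 4) x[n] · ω_5^(nk)
where ω_5 = e^(-2πi/5)

Computing each X[k]:
X[0] = -3
X[1] = 3.1180-1.5388i
X[2] = 0.8820+0.3633i
X[3] = 0.8820-0.3633i
X[4] = 3.1180+1.5388i

X = [-3, 3.1180-1.5388i, 0.8820+0.3633i, 0.8820-0.3633i, 3.1180+1.5388i]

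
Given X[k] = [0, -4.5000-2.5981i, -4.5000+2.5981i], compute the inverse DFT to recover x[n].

x[n] = (1/3) Σ(k=0 to 2) X[k] · e^(2πikn/3)

Computing each x[n]:
x[0] = -3
x[1] = 3
x[2] = 0

x = [-3, 3, 0]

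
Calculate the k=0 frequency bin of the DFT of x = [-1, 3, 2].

X[0] = Σ(n=0 to 2) x[n] · ω_3^0 = Σ x[n]
= (-1) + (3) + (2)

X[0] = 4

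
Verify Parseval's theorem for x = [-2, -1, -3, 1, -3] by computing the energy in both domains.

Time domain:
Σ|x[n]|² = |-2|² + |-1|² + |-3|² + |1|² + |-3|² = 24.0000

Frequency domain:
(1/5)Σ|X[k]|² = (1/5)(|-8|² + |-1.6180+0.4490i|² + |0.6180-4.9798i|² + |0.6180+4.9798i|² + |-1.6180-0.4490i|²) = (1/5)·120.0000 = 24.0000

Both sides agree, confirming Parseval's theorem.

Σ|x[n]|² = (1/N)Σ|X[k]|² = 24.0000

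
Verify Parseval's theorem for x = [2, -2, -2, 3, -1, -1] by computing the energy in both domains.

Time domain:
Σ|x[n]|² = |2|² + |-2|² + |-2|² + |3|² + |-1|² + |-1|² = 23.0000

Frequency domain:
(1/6)Σ|X[k]|² = (1/6)(|-1|² + |-1.0000+1.7321i|² + |8|² + |-1|² + |8|² + |-1.0000-1.7321i|²) = (1/6)·138.0000 = 23.0000

Both sides agree, confirming Parseval's theorem.

Σ|x[n]|² = (1/N)Σ|X[k]|² = 23.0000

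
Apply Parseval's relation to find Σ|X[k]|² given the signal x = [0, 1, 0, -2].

Parseval: Σ|x[n]|² = (1/N)Σ|X[k]|², so Σ|X[k]|² = N·Σ|x[n]|² = 4·5.0000

Σ|X[k]|² = N·Σ|x[n]|² = 4·5.0000 = 20.0000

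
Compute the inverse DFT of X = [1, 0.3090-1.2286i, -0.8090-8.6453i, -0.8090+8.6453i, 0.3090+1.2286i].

x[n] = (1/5) Σ(k=0 to 4) X[k] · e^(2πikn/5)

Computing each x[n]:
x[0] = 0
x[1] = 3
x[2] = -3
x[3] = 3
x[4] = -2

x = [0, 3, -3, 3, -2]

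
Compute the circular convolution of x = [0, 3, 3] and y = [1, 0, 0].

(x ⊛ y)[n] = Σ(m=0 to 2) x[m] · y[(n-m) mod 3]

Computing each output sample:
(x ⊛ y)[0] = 0
(x ⊛ y)[1] = 3
(x ⊛ y)[2] = 3

x ⊛ y = [0, 3, 3]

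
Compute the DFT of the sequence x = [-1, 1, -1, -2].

X[k] = Σ(n=0 to 3) x[n] · ω_4^(nk)
where ω_4 = e^(-2πi/4)

Computing each X[k]:
X[0] = -3
X[1] = -3i
X[2] = -1
X[3] = 3i

X = [-3, -3i, -1, 3i]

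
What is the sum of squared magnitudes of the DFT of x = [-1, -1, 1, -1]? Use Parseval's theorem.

Parseval: Σ|x[n]|² = (1/N)Σ|X[k]|², so Σ|X[k]|² = N·Σ|x[n]|² = 4·4.0000

Σ|X[k]|² = N·Σ|x[n]|² = 4·4.0000 = 16.0000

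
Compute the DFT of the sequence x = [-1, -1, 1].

X[k] = Σ(n=0 to 2) x[n] · ω_3^(nk)
where ω_3 = e^(-2πi/3)

Computing each X[k]:
X[0] = -1
X[1] = -1.0000+1.7321i
X[2] = -1.0000-1.7321i

X = [-1, -1.0000+1.7321i, -1.0000-1.7321i]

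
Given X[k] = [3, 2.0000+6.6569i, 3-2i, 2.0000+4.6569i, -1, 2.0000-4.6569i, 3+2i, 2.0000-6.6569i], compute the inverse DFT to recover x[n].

x[n] = (1/8) Σ(k=0 to 7) X[k] · e^(2πikn/8)

Computing each x[n]:
x[0] = 2
x[1] = -1
x[2] = -1
x[3] = -2
x[4] = 0
x[5] = 3
x[6] = 0
x[7] = 2

x = [2, -1, -1, -2, 0, 3, 0, 2]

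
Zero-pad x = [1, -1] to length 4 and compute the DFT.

Original 2-point DFT: [0, 2]
Zero-padded 4-point DFT provides frequency interpolation.

DFT_4([x, 0, ...]) = [0, 1+1i, 2, 1-1i]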